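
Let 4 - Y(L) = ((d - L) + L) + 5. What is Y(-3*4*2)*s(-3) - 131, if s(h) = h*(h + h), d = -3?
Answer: -95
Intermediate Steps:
Y(L) = 2 (Y(L) = 4 - (((-3 - L) + L) + 5) = 4 - (-3 + 5) = 4 - 1*2 = 4 - 2 = 2)
s(h) = 2*h**2 (s(h) = h*(2*h) = 2*h**2)
Y(-3*4*2)*s(-3) - 131 = 2*(2*(-3)**2) - 131 = 2*(2*9) - 131 = 2*18 - 131 = 36 - 131 = -95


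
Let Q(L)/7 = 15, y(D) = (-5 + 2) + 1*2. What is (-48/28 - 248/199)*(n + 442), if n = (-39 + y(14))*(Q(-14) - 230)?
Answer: -22442808/1393 ≈ -16111.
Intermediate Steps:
y(D) = -1 (y(D) = -3 + 2 = -1)
Q(L) = 105 (Q(L) = 7*15 = 105)
n = 5000 (n = (-39 - 1)*(105 - 230) = -40*(-125) = 5000)
(-48/28 - 248/199)*(n + 442) = (-48/28 - 248/199)*(5000 + 442) = (-48*1/28 - 248*1/199)*5442 = (-12/7 - 248/199)*5442 = -4124/1393*5442 = -22442808/1393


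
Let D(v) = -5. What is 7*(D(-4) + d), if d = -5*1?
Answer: -70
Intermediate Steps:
d = -5
7*(D(-4) + d) = 7*(-5 - 5) = 7*(-10) = -70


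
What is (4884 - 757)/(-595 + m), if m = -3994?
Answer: -4127/4589 ≈ -0.89932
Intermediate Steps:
(4884 - 757)/(-595 + m) = (4884 - 757)/(-595 - 3994) = 4127/(-4589) = 4127*(-1/4589) = -4127/4589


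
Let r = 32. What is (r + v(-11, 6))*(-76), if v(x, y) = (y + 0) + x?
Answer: -2052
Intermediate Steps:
v(x, y) = x + y (v(x, y) = y + x = x + y)
(r + v(-11, 6))*(-76) = (32 + (-11 + 6))*(-76) = (32 - 5)*(-76) = 27*(-76) = -2052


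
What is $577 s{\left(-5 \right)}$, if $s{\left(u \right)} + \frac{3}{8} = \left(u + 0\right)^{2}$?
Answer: $\frac{113669}{8} \approx 14209.0$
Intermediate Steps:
$s{\left(u \right)} = - \frac{3}{8} + u^{2}$ ($s{\left(u \right)} = - \frac{3}{8} + \left(u + 0\right)^{2} = - \frac{3}{8} + u^{2}$)
$577 s{\left(-5 \right)} = 577 \left(- \frac{3}{8} + \left(-5\right)^{2}\right) = 577 \left(- \frac{3}{8} + 25\right) = 577 \cdot \frac{197}{8} = \frac{113669}{8}$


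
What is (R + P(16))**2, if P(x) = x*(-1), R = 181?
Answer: 27225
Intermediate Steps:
P(x) = -x
(R + P(16))**2 = (181 - 1*16)**2 = (181 - 16)**2 = 165**2 = 27225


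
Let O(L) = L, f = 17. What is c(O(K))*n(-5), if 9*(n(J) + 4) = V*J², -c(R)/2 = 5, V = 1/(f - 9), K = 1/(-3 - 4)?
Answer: 1315/36 ≈ 36.528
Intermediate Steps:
K = -⅐ (K = 1/(-7) = -⅐ ≈ -0.14286)
V = ⅛ (V = 1/(17 - 9) = 1/8 = ⅛ ≈ 0.12500)
c(R) = -10 (c(R) = -2*5 = -10)
n(J) = -4 + J²/72 (n(J) = -4 + (J²/8)/9 = -4 + J²/72)
c(O(K))*n(-5) = -10*(-4 + (1/72)*(-5)²) = -10*(-4 + (1/72)*25) = -10*(-4 + 25/72) = -10*(-263/72) = 1315/36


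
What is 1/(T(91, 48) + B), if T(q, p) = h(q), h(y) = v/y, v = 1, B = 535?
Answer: 91/48686 ≈ 0.0018691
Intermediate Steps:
h(y) = 1/y
T(q, p) = 1/q
1/(T(91, 48) + B) = 1/(1/91 + 535) = 1/(48686/91) = 91/48686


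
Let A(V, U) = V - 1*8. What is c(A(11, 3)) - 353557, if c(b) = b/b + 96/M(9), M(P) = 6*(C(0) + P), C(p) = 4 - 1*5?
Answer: -353554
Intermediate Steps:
C(p) = -1 (C(p) = 4 - 5 = -1)
A(V, U) = -8 + V (A(V, U) = V - 8 = -8 + V)
M(P) = -6 + 6*P (M(P) = 6*(-1 + P) = -6 + 6*P)
c(b) = 3 (c(b) = b/b + 96/(-6 + 6*9) = 1 + 96/(-6 + 54) = 1 + 96/48 = 1 + 96*(1/48) = 1 + 2 = 3)
c(A(11, 3)) - 353557 = 3 - 353557 = -353554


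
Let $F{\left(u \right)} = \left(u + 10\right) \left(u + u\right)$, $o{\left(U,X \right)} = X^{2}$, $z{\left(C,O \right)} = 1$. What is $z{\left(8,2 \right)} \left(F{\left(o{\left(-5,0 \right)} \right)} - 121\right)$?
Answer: $-121$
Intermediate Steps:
$F{\left(u \right)} = 2 u \left(10 + u\right)$ ($F{\left(u \right)} = \left(10 + u\right) 2 u = 2 u \left(10 + u\right)$)
$z{\left(8,2 \right)} \left(F{\left(o{\left(-5,0 \right)} \right)} - 121\right) = 1 \left(2 \cdot 0^{2} \left(10 + 0^{2}\right) - 121\right) = 1 \left(2 \cdot 0 \left(10 + 0\right) - 121\right) = 1 \left(2 \cdot 0 \cdot 10 - 121\right) = 1 \left(0 - 121\right) = 1 \left(-121\right) = -121$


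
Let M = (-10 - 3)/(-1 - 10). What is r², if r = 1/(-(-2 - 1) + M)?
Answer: 121/2116 ≈ 0.057183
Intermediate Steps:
M = 13/11 (M = -13/(-11) = -13*(-1/11) = 13/11 ≈ 1.1818)
r = 11/46 (r = 1/(-(-2 - 1) + 13/11) = 1/(-1*(-3) + 13/11) = 1/(3 + 13/11) = 1/(46/11) = 11/46 ≈ 0.23913)
r² = (11/46)² = 121/2116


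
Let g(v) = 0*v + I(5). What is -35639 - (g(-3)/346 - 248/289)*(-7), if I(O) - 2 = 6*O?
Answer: -1782111043/49997 ≈ -35644.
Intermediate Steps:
I(O) = 2 + 6*O
g(v) = 32 (g(v) = 0*v + (2 + 6*5) = 0 + (2 + 30) = 0 + 32 = 32)
-35639 - (g(-3)/346 - 248/289)*(-7) = -35639 - (32/346 - 248/289)*(-7) = -35639 - (32*(1/346) - 248*1/289)*(-7) = -35639 - (16/173 - 248/289)*(-7) = -35639 - (-38280)*(-7)/49997 = -35639 - 1*267960/49997 = -35639 - 267960/49997 = -1782111043/49997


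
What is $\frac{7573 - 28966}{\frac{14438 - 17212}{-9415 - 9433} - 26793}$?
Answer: $\frac{10610928}{13289255} \approx 0.79846$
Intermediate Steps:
$\frac{7573 - 28966}{\frac{14438 - 17212}{-9415 - 9433} - 26793} = - \frac{21393}{- \frac{2774}{-18848} - 26793} = - \frac{21393}{\left(-2774\right) \left(- \frac{1}{18848}\right) - 26793} = - \frac{21393}{\frac{73}{496} - 26793} = - \frac{21393}{- \frac{13289255}{496}} = \left(-21393\right) \left(- \frac{496}{13289255}\right) = \frac{10610928}{13289255}$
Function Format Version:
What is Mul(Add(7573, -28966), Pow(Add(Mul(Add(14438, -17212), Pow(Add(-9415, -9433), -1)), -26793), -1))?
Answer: Rational(10610928, 13289255) ≈ 0.79846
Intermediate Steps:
Mul(Add(7573, -28966), Pow(Add(Mul(Add(14438, -17212), Pow(Add(-9415, -9433), -1)), -26793), -1)) = Mul(-21393, Pow(Add(Mul(-2774, Pow(-18848, -1)), -26793), -1)) = Mul(-21393, Pow(Add(Mul(-2774, Rational(-1, 18848)), -26793), -1)) = Mul(-21393, Pow(Add(Rational(73, 496), -26793), -1)) = Mul(-21393, Pow(Rational(-13289255, 496), -1)) = Mul(-21393, Rational(-496, 13289255)) = Rational(10610928, 13289255)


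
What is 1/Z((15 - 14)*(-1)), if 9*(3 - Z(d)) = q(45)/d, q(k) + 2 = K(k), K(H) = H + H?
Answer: 9/115 ≈ 0.078261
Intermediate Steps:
K(H) = 2*H
q(k) = -2 + 2*k
Z(d) = 3 - 88/(9*d) (Z(d) = 3 - (-2 + 2*45)/(9*d) = 3 - (-2 + 90)/(9*d) = 3 - 88/(9*d))
1/Z((15 - 14)*(-1)) = 1/(3 - 88*(-1/(15 - 14))/9) = 1/(3 - 88/(9*(1*(-1)))) = 1/(3 - 88/9/(-1)) = 1/(3 - 88/9*(-1)) = 1/(3 + 88/9) = 1/(115/9) = 9/115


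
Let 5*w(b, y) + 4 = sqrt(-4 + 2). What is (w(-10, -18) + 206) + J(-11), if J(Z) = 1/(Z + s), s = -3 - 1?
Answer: 3077/15 + I*sqrt(2)/5 ≈ 205.13 + 0.28284*I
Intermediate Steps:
s = -4
w(b, y) = -4/5 + I*sqrt(2)/5 (w(b, y) = -4/5 + sqrt(-4 + 2)/5 = -4/5 + sqrt(-2)/5 = -4/5 + (I*sqrt(2))/5 = -4/5 + I*sqrt(2)/5)
J(Z) = 1/(-4 + Z) (J(Z) = 1/(Z - 4) = 1/(-4 + Z))
(w(-10, -18) + 206) + J(-11) = ((-4/5 + I*sqrt(2)/5) + 206) + 1/(-4 - 11) = (1026/5 + I*sqrt(2)/5) + 1/(-15) = (1026/5 + I*sqrt(2)/5) - 1/15 = 3077/15 + I*sqrt(2)/5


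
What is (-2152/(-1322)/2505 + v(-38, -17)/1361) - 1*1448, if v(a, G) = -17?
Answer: -3263167960289/2253550605 ≈ -1448.0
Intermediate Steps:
(-2152/(-1322)/2505 + v(-38, -17)/1361) - 1*1448 = (-2152/(-1322)/2505 - 17/1361) - 1*1448 = (-2152*(-1/1322)*(1/2505) - 17*1/1361) - 1448 = ((1076/661)*(1/2505) - 17/1361) - 1448 = (1076/1655805 - 17/1361) - 1448 = -26684249/2253550605 - 1448 = -3263167960289/2253550605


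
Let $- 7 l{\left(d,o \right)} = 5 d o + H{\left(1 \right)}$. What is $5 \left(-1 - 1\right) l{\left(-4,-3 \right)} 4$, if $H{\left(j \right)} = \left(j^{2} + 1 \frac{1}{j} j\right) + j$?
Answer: $360$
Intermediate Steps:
$H{\left(j \right)} = 1 + j + j^{2}$ ($H{\left(j \right)} = \left(j^{2} + \frac{j}{j}\right) + j = \left(j^{2} + 1\right) + j = \left(1 + j^{2}\right) + j = 1 + j + j^{2}$)
$l{\left(d,o \right)} = - \frac{3}{7} - \frac{5 d o}{7}$ ($l{\left(d,o \right)} = - \frac{5 d o + \left(1 + 1 + 1^{2}\right)}{7} = - \frac{5 d o + \left(1 + 1 + 1\right)}{7} = - \frac{5 d o + 3}{7} = - \frac{3 + 5 d o}{7} = - \frac{3}{7} - \frac{5 d o}{7}$)
$5 \left(-1 - 1\right) l{\left(-4,-3 \right)} 4 = 5 \left(-1 - 1\right) \left(- \frac{3}{7} - \left(- \frac{20}{7}\right) \left(-3\right)\right) 4 = 5 \left(- 2 \left(- \frac{3}{7} - \frac{60}{7}\right)\right) 4 = 5 \left(\left(-2\right) \left(-9\right)\right) 4 = 5 \cdot 18 \cdot 4 = 90 \cdot 4 = 360$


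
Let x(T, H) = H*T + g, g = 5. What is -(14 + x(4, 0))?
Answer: -19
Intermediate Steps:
x(T, H) = 5 + H*T (x(T, H) = H*T + 5 = 5 + H*T)
-(14 + x(4, 0)) = -(14 + (5 + 0*4)) = -(14 + (5 + 0)) = -(14 + 5) = -1*19 = -19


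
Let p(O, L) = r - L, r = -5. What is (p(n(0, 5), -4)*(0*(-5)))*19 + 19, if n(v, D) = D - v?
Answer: 19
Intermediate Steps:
p(O, L) = -5 - L
(p(n(0, 5), -4)*(0*(-5)))*19 + 19 = ((-5 - 1*(-4))*(0*(-5)))*19 + 19 = ((-5 + 4)*0)*19 + 19 = -1*0*19 + 19 = 0*19 + 19 = 0 + 19 = 19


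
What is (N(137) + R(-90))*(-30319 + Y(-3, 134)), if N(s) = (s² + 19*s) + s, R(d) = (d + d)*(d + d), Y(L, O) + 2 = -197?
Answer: -1645194862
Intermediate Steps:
Y(L, O) = -199 (Y(L, O) = -2 - 197 = -199)
R(d) = 4*d² (R(d) = (2*d)*(2*d) = 4*d²)
N(s) = s² + 20*s
(N(137) + R(-90))*(-30319 + Y(-3, 134)) = (137*(20 + 137) + 4*(-90)²)*(-30319 - 199) = (137*157 + 4*8100)*(-30518) = (21509 + 32400)*(-30518) = 53909*(-30518) = -1645194862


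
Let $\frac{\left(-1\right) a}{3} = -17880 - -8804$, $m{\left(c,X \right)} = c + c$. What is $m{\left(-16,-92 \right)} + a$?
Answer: $27196$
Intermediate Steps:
$m{\left(c,X \right)} = 2 c$
$a = 27228$ ($a = - 3 \left(-17880 - -8804\right) = - 3 \left(-17880 + 8804\right) = \left(-3\right) \left(-9076\right) = 27228$)
$m{\left(-16,-92 \right)} + a = 2 \left(-16\right) + 27228 = -32 + 27228 = 27196$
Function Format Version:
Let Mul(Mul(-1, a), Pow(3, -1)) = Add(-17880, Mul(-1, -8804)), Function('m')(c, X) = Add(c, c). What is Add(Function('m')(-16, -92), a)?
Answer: 27196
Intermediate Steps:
Function('m')(c, X) = Mul(2, c)
a = 27228 (a = Mul(-3, Add(-17880, Mul(-1, -8804))) = Mul(-3, Add(-17880, 8804)) = Mul(-3, -9076) = 27228)
Add(Function('m')(-16, -92), a) = Add(Mul(2, -16), 27228) = Add(-32, 27228) = 27196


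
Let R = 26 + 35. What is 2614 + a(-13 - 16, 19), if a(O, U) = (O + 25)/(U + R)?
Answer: 52279/20 ≈ 2613.9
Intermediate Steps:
R = 61
a(O, U) = (25 + O)/(61 + U) (a(O, U) = (O + 25)/(U + 61) = (25 + O)/(61 + U))
2614 + a(-13 - 16, 19) = 2614 + (25 + (-13 - 16))/(61 + 19) = 2614 + (25 - 29)/80 = 2614 + (1/80)*(-4) = 2614 - 1/20 = 52279/20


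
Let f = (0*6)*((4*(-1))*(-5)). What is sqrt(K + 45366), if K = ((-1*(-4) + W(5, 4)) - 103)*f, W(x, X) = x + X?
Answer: sqrt(45366) ≈ 212.99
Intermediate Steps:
W(x, X) = X + x
f = 0 (f = 0*(-4*(-5)) = 0*20 = 0)
K = 0 (K = ((-1*(-4) + (4 + 5)) - 103)*0 = ((4 + 9) - 103)*0 = (13 - 103)*0 = -90*0 = 0)
sqrt(K + 45366) = sqrt(0 + 45366) = sqrt(45366)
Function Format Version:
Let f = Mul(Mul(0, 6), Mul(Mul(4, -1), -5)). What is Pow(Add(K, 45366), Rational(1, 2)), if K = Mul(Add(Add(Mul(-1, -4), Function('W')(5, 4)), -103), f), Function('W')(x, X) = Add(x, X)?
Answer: Pow(45366, Rational(1, 2)) ≈ 212.99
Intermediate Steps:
Function('W')(x, X) = Add(X, x)
f = 0 (f = Mul(0, Mul(-4, -5)) = Mul(0, 20) = 0)
K = 0 (K = Mul(Add(Add(Mul(-1, -4), Add(4, 5)), -103), 0) = Mul(Add(Add(4, 9), -103), 0) = Mul(Add(13, -103), 0) = Mul(-90, 0) = 0)
Pow(Add(K, 45366), Rational(1, 2)) = Pow(Add(0, 45366), Rational(1, 2)) = Pow(45366, Rational(1, 2))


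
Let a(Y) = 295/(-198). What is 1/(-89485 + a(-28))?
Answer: -198/17718325 ≈ -1.1175e-5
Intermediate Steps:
a(Y) = -295/198 (a(Y) = 295*(-1/198) = -295/198)
1/(-89485 + a(-28)) = 1/(-89485 - 295/198) = 1/(-17718325/198) = -198/17718325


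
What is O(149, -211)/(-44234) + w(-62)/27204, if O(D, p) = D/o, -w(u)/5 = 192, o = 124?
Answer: -439139063/12434531272 ≈ -0.035316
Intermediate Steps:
w(u) = -960 (w(u) = -5*192 = -960)
O(D, p) = D/124
O(149, -211)/(-44234) + w(-62)/27204 = ((1/124)*149)/(-44234) - 960/27204 = (149/124)*(-1/44234) - 960*1/27204 = -149/5485016 - 80/2267 = -439139063/12434531272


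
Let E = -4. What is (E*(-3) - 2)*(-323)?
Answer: -3230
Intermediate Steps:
(E*(-3) - 2)*(-323) = (-4*(-3) - 2)*(-323) = (12 - 2)*(-323) = 10*(-323) = -3230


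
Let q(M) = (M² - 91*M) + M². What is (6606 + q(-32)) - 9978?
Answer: 1588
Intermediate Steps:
q(M) = -91*M + 2*M²
(6606 + q(-32)) - 9978 = (6606 - 32*(-91 + 2*(-32))) - 9978 = (6606 - 32*(-91 - 64)) - 9978 = (6606 - 32*(-155)) - 9978 = (6606 + 4960) - 9978 = 11566 - 9978 = 1588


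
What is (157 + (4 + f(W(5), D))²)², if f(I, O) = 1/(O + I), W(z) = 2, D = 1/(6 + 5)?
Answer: 8772570244/279841 ≈ 31348.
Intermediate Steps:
D = 1/11 ≈ 0.090909
f(I, O) = 1/(I + O)
(157 + (4 + f(W(5), D))²)² = (157 + (4 + 1/(2 + 1/11))²)² = (157 + (4 + 1/(23/11))²)² = (157 + (4 + 11/23)²)² = (157 + (103/23)²)² = (157 + 10609/529)² = (93662/529)² = 8772570244/279841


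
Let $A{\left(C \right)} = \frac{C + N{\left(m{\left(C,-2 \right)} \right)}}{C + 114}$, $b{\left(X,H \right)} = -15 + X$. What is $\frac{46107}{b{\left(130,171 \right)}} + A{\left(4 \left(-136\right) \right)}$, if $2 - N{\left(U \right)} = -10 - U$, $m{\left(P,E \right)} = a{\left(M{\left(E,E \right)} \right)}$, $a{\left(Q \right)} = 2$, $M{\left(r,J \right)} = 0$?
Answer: $\frac{1988696}{4945} \approx 402.16$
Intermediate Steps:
$m{\left(P,E \right)} = 2$
$N{\left(U \right)} = 12 + U$ ($N{\left(U \right)} = 2 - \left(-10 - U\right) = 2 + \left(10 + U\right) = 12 + U$)
$A{\left(C \right)} = \frac{14 + C}{114 + C}$ ($A{\left(C \right)} = \frac{C + \left(12 + 2\right)}{C + 114} = \frac{C + 14}{114 + C} = \frac{14 + C}{114 + C}$)
$\frac{46107}{b{\left(130,171 \right)}} + A{\left(4 \left(-136\right) \right)} = \frac{46107}{-15 + 130} + \frac{14 + 4 \left(-136\right)}{114 + 4 \left(-136\right)} = \frac{46107}{115} + \frac{14 - 544}{114 - 544} = 46107 \cdot \frac{1}{115} + \frac{1}{-430} \left(-530\right) = \frac{46107}{115} - - \frac{53}{43} = \frac{46107}{115} + \frac{53}{43} = \frac{1988696}{4945}$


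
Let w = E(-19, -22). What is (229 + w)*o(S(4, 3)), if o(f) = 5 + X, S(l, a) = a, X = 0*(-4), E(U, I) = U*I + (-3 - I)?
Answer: 3330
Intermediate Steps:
E(U, I) = -3 - I + I*U (E(U, I) = I*U + (-3 - I) = -3 - I + I*U)
X = 0
o(f) = 5 (o(f) = 5 + 0 = 5)
w = 437 (w = -3 - 1*(-22) - 22*(-19) = -3 + 22 + 418 = 437)
(229 + w)*o(S(4, 3)) = (229 + 437)*5 = 666*5 = 3330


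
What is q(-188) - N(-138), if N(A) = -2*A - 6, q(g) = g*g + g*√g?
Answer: 35074 - 376*I*√47 ≈ 35074.0 - 2577.7*I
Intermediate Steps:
q(g) = g² + g^(3/2)
N(A) = -6 - 2*A
q(-188) - N(-138) = ((-188)² + (-188)^(3/2)) - (-6 - 2*(-138)) = (35344 - 376*I*√47) - (-6 + 276) = (35344 - 376*I*√47) - 1*270 = (35344 - 376*I*√47) - 270 = 35074 - 376*I*√47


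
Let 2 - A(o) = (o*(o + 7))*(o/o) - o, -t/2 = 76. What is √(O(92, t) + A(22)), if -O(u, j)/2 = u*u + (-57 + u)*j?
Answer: I*√6902 ≈ 83.078*I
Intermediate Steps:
t = -152 (t = -2*76 = -152)
O(u, j) = -2*u² - 2*j*(-57 + u) (O(u, j) = -2*(u*u + (-57 + u)*j) = -2*(u² + j*(-57 + u)) = -2*u² - 2*j*(-57 + u))
A(o) = 2 + o - o*(7 + o) (A(o) = 2 - ((o*(o + 7))*(o/o) - o) = 2 - ((o*(7 + o))*1 - o) = 2 - (o*(7 + o) - o) = 2 - (-o + o*(7 + o)) = 2 + (o - o*(7 + o)) = 2 + o - o*(7 + o))
√(O(92, t) + A(22)) = √((-2*92² + 114*(-152) - 2*(-152)*92) + (2 - 1*22² - 6*22)) = √((-2*8464 - 17328 + 27968) + (2 - 1*484 - 132)) = √((-16928 - 17328 + 27968) + (2 - 484 - 132)) = √(-6288 - 614) = √(-6902) = I*√6902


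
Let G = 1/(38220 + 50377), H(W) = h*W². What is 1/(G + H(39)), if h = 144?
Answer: 88597/19404869329 ≈ 4.5657e-6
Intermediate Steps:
H(W) = 144*W²
G = 1/88597 ≈ 1.1287e-5
1/(G + H(39)) = 1/(1/88597 + 144*39²) = 1/(1/88597 + 144*1521) = 1/(1/88597 + 219024) = 1/(19404869329/88597) = 88597/19404869329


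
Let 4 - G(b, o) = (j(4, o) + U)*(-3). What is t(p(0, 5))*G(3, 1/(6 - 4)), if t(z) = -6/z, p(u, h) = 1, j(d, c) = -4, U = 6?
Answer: -60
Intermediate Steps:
G(b, o) = 10 (G(b, o) = 4 - (-4 + 6)*(-3) = 4 - 2*(-3) = 4 - 1*(-6) = 4 + 6 = 10)
t(p(0, 5))*G(3, 1/(6 - 4)) = -6/1*10 = -6*1*10 = -6*10 = -60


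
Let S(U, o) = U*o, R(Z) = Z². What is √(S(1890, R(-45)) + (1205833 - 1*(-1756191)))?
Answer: √6789274 ≈ 2605.6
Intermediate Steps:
√(S(1890, R(-45)) + (1205833 - 1*(-1756191))) = √(1890*(-45)² + (1205833 - 1*(-1756191))) = √(1890*2025 + (1205833 + 1756191)) = √(3827250 + 2962024) = √6789274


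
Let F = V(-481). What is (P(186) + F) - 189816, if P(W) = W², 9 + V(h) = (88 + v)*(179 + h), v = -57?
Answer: -164591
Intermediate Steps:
V(h) = 5540 + 31*h (V(h) = -9 + (88 - 57)*(179 + h) = -9 + 31*(179 + h) = -9 + (5549 + 31*h) = 5540 + 31*h)
F = -9371 (F = 5540 + 31*(-481) = 5540 - 14911 = -9371)
(P(186) + F) - 189816 = (186² - 9371) - 189816 = (34596 - 9371) - 189816 = 25225 - 189816 = -164591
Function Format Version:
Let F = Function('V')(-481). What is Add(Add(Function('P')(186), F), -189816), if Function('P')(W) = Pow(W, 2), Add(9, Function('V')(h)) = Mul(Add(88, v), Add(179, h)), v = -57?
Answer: -164591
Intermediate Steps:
Function('V')(h) = Add(5540, Mul(31, h)) (Function('V')(h) = Add(-9, Mul(Add(88, -57), Add(179, h))) = Add(-9, Mul(31, Add(179, h))) = Add(-9, Add(5549, Mul(31, h))) = Add(5540, Mul(31, h)))
F = -9371 (F = Add(5540, Mul(31, -481)) = Add(5540, -14911) = -9371)
Add(Add(Function('P')(186), F), -189816) = Add(Add(Pow(186, 2), -9371), -189816) = Add(Add(34596, -9371), -189816) = Add(25225, -189816) = -164591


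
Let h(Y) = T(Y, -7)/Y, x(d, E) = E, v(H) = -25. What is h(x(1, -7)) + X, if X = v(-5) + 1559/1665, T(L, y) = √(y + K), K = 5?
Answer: -40066/1665 - I*√2/7 ≈ -24.064 - 0.20203*I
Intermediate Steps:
T(L, y) = √(5 + y) (T(L, y) = √(y + 5) = √(5 + y))
h(Y) = I*√2/Y (h(Y) = √(5 - 7)/Y = √(-2)/Y = (I*√2)/Y = I*√2/Y)
X = -40066/1665 (X = -25 + 1559/1665 = -40066/1665 ≈ -24.064)
h(x(1, -7)) + X = I*√2/(-7) - 40066/1665 = I*√2*(-⅐) - 40066/1665 = -I*√2/7 - 40066/1665 = -40066/1665 - I*√2/7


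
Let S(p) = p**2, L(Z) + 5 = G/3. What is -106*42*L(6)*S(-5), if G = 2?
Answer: 482300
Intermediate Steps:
L(Z) = -13/3 (L(Z) = -5 + 2/3 = -13/3)
-106*42*L(6)*S(-5) = -106*42*(-13/3)*(-5)**2 = -(-19292)*25 = -106*(-4550) = 482300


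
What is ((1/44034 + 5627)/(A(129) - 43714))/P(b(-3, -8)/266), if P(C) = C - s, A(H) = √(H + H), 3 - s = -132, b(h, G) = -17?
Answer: 720289772525939/755770851297763671 + 32954649427*√258/1511541702595527342 ≈ 0.00095340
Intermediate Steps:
s = 135 (s = 3 - 1*(-132) = 3 + 132 = 135)
A(H) = √2*√H (A(H) = √(2*H) = √2*√H)
P(C) = -135 + C (P(C) = C - 1*135 = C - 135 = -135 + C)
((1/44034 + 5627)/(A(129) - 43714))/P(b(-3, -8)/266) = ((1/44034 + 5627)/(√2*√129 - 43714))/(-135 - 17/266) = ((1/44034 + 5627)/(√258 - 43714))/(-135 - 17*1/266) = (247779319/(44034*(-43714 + √258)))/(-135 - 17/266) = (247779319/(44034*(-43714 + √258)))/(-35927/266) = (247779319/(44034*(-43714 + √258)))*(-266/35927) = -32954649427/(791004759*(-43714 + √258))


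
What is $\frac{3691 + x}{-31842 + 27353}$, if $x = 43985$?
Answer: $- \frac{47676}{4489} \approx -10.621$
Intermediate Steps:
$\frac{3691 + x}{-31842 + 27353} = \frac{3691 + 43985}{-31842 + 27353} = \frac{47676}{-4489} = 47676 \left(- \frac{1}{4489}\right) = - \frac{47676}{4489}$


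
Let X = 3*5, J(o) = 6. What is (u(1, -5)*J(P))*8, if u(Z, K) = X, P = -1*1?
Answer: 720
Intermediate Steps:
P = -1
X = 15
u(Z, K) = 15
(u(1, -5)*J(P))*8 = (15*6)*8 = 90*8 = 720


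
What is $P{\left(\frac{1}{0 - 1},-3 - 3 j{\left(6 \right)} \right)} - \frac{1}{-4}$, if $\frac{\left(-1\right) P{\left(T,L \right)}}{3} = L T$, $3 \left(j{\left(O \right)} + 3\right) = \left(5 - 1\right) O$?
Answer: $- \frac{215}{4} \approx -53.75$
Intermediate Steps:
$j{\left(O \right)} = -3 + \frac{4 O}{3}$ ($j{\left(O \right)} = -3 + \frac{\left(5 - 1\right) O}{3} = -3 + \frac{4 O}{3}$)
$P{\left(T,L \right)} = - 3 L T$
$P{\left(\frac{1}{0 - 1},-3 - 3 j{\left(6 \right)} \right)} - \frac{1}{-4} = - \frac{3 \left(-3 - 3 \left(-3 + \frac{4}{3} \cdot 6\right)\right)}{0 - 1} - \frac{1}{-4} = - \frac{3 \left(-3 - 3 \left(-3 + 8\right)\right)}{-1} - - \frac{1}{4} = \left(-3\right) \left(-3 - 15\right) \left(-1\right) + \frac{1}{4} = \left(-3\right) \left(-18\right) \left(-1\right) + \frac{1}{4} = -54 + \frac{1}{4} = - \frac{215}{4}$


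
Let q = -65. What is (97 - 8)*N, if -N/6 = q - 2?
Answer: 35778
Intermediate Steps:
N = 402 (N = -6*(-65 - 2) = -6*(-67) = 402)
(97 - 8)*N = (97 - 8)*402 = 89*402 = 35778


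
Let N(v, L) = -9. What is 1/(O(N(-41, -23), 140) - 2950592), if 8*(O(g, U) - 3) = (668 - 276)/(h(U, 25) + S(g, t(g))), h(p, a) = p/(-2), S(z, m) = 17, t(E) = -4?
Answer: -53/156381266 ≈ -3.3892e-7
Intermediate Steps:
h(p, a) = -p/2 (h(p, a) = p*(-1/2) = -p/2)
O(g, U) = 3 + 49/(17 - U/2) (O(g, U) = 3 + ((668 - 276)/(-U/2 + 17))/8 = 3 + (392/(17 - U/2))/8 = 3 + 49/(17 - U/2))
1/(O(N(-41, -23), 140) - 2950592) = 1/((-200 + 3*140)/(-34 + 140) - 2950592) = 1/((-200 + 420)/106 - 2950592) = 1/((1/106)*220 - 2950592) = 1/(110/53 - 2950592) = 1/(-156381266/53) = -53/156381266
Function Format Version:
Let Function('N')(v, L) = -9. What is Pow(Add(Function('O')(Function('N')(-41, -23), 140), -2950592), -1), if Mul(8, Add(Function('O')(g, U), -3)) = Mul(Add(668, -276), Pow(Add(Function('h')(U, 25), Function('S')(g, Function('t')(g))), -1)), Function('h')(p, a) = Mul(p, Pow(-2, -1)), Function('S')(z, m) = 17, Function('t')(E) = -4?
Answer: Rational(-53, 156381266) ≈ -3.3892e-7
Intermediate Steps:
Function('h')(p, a) = Mul(Rational(-1, 2), p) (Function('h')(p, a) = Mul(p, Rational(-1, 2)) = Mul(Rational(-1, 2), p))
Function('O')(g, U) = Add(3, Mul(49, Pow(Add(17, Mul(Rational(-1, 2), U)), -1))) (Function('O')(g, U) = Add(3, Mul(Rational(1, 8), Mul(Add(668, -276), Pow(Add(Mul(Rational(-1, 2), U), 17), -1)))) = Add(3, Mul(Rational(1, 8), Mul(392, Pow(Add(17, Mul(Rational(-1, 2), U)), -1)))) = Add(3, Mul(49, Pow(Add(17, Mul(Rational(-1, 2), U)), -1))))
Pow(Add(Function('O')(Function('N')(-41, -23), 140), -2950592), -1) = Pow(Add(Mul(Pow(Add(-34, 140), -1), Add(-200, Mul(3, 140))), -2950592), -1) = Pow(Add(Mul(Pow(106, -1), Add(-200, 420)), -2950592), -1) = Pow(Add(Mul(Rational(1, 106), 220), -2950592), -1) = Pow(Add(Rational(110, 53), -2950592), -1) = Pow(Rational(-156381266, 53), -1) = Rational(-53, 156381266)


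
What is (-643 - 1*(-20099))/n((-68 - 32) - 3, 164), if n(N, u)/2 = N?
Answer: -9728/103 ≈ -94.447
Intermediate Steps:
n(N, u) = 2*N
(-643 - 1*(-20099))/n((-68 - 32) - 3, 164) = (-643 - 1*(-20099))/((2*((-68 - 32) - 3))) = (-643 + 20099)/((2*(-100 - 3))) = 19456/((2*(-103))) = 19456/(-206) = 19456*(-1/206) = -9728/103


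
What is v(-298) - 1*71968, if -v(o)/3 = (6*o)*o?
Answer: -1670440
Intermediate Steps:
v(o) = -18*o**2 (v(o) = -3*6*o*o = -18*o**2)
v(-298) - 1*71968 = -18*(-298)**2 - 1*71968 = -18*88804 - 71968 = -1598472 - 71968 = -1670440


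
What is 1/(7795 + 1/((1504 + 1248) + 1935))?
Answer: 4687/36535166 ≈ 0.00012829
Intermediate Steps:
1/(7795 + 1/((1504 + 1248) + 1935)) = 1/(7795 + 1/(2752 + 1935)) = 1/(7795 + 1/4687) = 1/(36535166/4687) = 4687/36535166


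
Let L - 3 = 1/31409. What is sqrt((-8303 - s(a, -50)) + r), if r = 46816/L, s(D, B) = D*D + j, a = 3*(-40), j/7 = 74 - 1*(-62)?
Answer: I*sqrt(4467111530743)/23557 ≈ 89.721*I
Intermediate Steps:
j = 952 (j = 7*(74 - 1*(-62)) = 7*(74 + 62) = 7*136 = 952)
a = -120
s(D, B) = 952 + D**2 (s(D, B) = D*D + 952 = D**2 + 952 = 952 + D**2)
L = 94228/31409 (L = 3 + 1/31409 = 94228/31409 ≈ 3.0000)
r = 367610936/23557 (r = 46816/(94228/31409) = 46816*(31409/94228) = 367610936/23557 ≈ 15605.)
sqrt((-8303 - s(a, -50)) + r) = sqrt((-8303 - (952 + (-120)**2)) + 367610936/23557) = sqrt((-8303 - (952 + 14400)) + 367610936/23557) = sqrt((-8303 - 1*15352) + 367610936/23557) = sqrt((-8303 - 15352) + 367610936/23557) = sqrt(-23655 + 367610936/23557) = sqrt(-189629899/23557) = I*sqrt(4467111530743)/23557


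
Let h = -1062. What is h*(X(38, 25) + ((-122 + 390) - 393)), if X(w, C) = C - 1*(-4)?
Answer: 101952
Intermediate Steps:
X(w, C) = 4 + C (X(w, C) = C + 4 = 4 + C)
h*(X(38, 25) + ((-122 + 390) - 393)) = -1062*((4 + 25) + ((-122 + 390) - 393)) = -1062*(29 + (268 - 393)) = -1062*(29 - 125) = -1062*(-96) = 101952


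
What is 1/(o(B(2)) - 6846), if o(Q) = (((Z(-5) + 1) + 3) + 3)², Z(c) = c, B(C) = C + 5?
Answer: -1/6842 ≈ -0.00014616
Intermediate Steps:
B(C) = 5 + C
o(Q) = 4 (o(Q) = (((-5 + 1) + 3) + 3)² = ((-4 + 3) + 3)² = (-1 + 3)² = 2² = 4)
1/(o(B(2)) - 6846) = 1/(4 - 6846) = 1/(-6842) = -1/6842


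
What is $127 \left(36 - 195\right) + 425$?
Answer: $-19768$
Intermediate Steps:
$127 \left(36 - 195\right) + 425 = 127 \left(-159\right) + 425 = -20193 + 425 = -19768$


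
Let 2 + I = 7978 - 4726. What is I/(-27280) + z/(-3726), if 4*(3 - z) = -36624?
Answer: -4366117/1694088 ≈ -2.5773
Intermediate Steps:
z = 9159 (z = 3 - ¼*(-36624) = 3 + 9156 = 9159)
I = 3250 (I = -2 + (7978 - 4726) = -2 + 3252 = 3250)
I/(-27280) + z/(-3726) = 3250/(-27280) + 9159/(-3726) = 3250*(-1/27280) + 9159*(-1/3726) = -325/2728 - 3053/1242 = -4366117/1694088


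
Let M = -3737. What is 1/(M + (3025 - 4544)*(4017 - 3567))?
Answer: -1/687287 ≈ -1.4550e-6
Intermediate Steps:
1/(M + (3025 - 4544)*(4017 - 3567)) = 1/(-3737 + (3025 - 4544)*(4017 - 3567)) = 1/(-3737 - 1519*450) = 1/(-3737 - 683550) = 1/(-687287) = -1/687287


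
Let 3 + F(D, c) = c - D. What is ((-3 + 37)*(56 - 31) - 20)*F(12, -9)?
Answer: -19920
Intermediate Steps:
F(D, c) = -3 + c - D (F(D, c) = -3 + (c - D) = -3 + c - D)
((-3 + 37)*(56 - 31) - 20)*F(12, -9) = ((-3 + 37)*(56 - 31) - 20)*(-3 - 9 - 1*12) = (34*25 - 20)*(-3 - 9 - 12) = (850 - 20)*(-24) = 830*(-24) = -19920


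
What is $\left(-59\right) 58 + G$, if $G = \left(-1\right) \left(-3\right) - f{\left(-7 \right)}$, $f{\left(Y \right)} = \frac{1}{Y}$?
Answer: $- \frac{23932}{7} \approx -3418.9$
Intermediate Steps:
$G = \frac{22}{7}$ ($G = \left(-1\right) \left(-3\right) - \frac{1}{-7} = 3 - - \frac{1}{7} = 3 + \frac{1}{7} = \frac{22}{7} \approx 3.1429$)
$\left(-59\right) 58 + G = \left(-59\right) 58 + \frac{22}{7} = -3422 + \frac{22}{7} = - \frac{23932}{7}$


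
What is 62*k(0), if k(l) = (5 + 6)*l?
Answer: 0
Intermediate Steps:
k(l) = 11*l
62*k(0) = 62*(11*0) = 62*0 = 0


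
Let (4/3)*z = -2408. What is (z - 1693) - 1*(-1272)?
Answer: -2227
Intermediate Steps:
z = -1806 (z = (¾)*(-2408) = -1806)
(z - 1693) - 1*(-1272) = (-1806 - 1693) - 1*(-1272) = -3499 + 1272 = -2227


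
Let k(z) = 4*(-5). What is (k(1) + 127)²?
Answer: 11449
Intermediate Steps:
k(z) = -20
(k(1) + 127)² = (-20 + 127)² = 107² = 11449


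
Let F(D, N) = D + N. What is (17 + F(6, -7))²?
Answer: 256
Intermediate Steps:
(17 + F(6, -7))² = (17 + (6 - 7))² = (17 - 1)² = 16² = 256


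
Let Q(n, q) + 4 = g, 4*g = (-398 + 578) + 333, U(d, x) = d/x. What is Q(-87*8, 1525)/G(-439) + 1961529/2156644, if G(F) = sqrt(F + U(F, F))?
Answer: 1961529/2156644 - 497*I*sqrt(438)/1752 ≈ 0.90953 - 5.9369*I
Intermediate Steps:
G(F) = sqrt(1 + F) (G(F) = sqrt(F + F/F) = sqrt(F + 1) = sqrt(1 + F))
g = 513/4 (g = ((-398 + 578) + 333)/4 = (180 + 333)/4 = (1/4)*513 = 513/4 ≈ 128.25)
Q(n, q) = 497/4 (Q(n, q) = -4 + 513/4 = 497/4)
Q(-87*8, 1525)/G(-439) + 1961529/2156644 = 497/(4*(sqrt(1 - 439))) + 1961529/2156644 = 497/(4*(sqrt(-438))) + 1961529*(1/2156644) = 497/(4*((I*sqrt(438)))) + 1961529/2156644 = 497*(-I*sqrt(438)/438)/4 + 1961529/2156644 = -497*I*sqrt(438)/1752 + 1961529/2156644 = 1961529/2156644 - 497*I*sqrt(438)/1752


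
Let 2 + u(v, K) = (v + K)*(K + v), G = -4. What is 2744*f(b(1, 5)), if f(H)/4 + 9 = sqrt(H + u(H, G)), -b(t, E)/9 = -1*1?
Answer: -98784 + 43904*sqrt(2) ≈ -36694.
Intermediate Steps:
b(t, E) = 9 (b(t, E) = -(-9) = -9*(-1) = 9)
u(v, K) = -2 + (K + v)**2 (u(v, K) = -2 + (v + K)*(K + v) = -2 + (K + v)*(K + v) = -2 + (K + v)**2)
f(H) = -36 + 4*sqrt(-2 + H + (-4 + H)**2) (f(H) = -36 + 4*sqrt(H + (-2 + (-4 + H)**2)) = -36 + 4*sqrt(-2 + H + (-4 + H)**2))
2744*f(b(1, 5)) = 2744*(-36 + 4*sqrt(-2 + 9 + (-4 + 9)**2)) = 2744*(-36 + 4*sqrt(-2 + 9 + 5**2)) = 2744*(-36 + 4*sqrt(-2 + 9 + 25)) = 2744*(-36 + 4*sqrt(32)) = 2744*(-36 + 4*(4*sqrt(2))) = 2744*(-36 + 16*sqrt(2)) = -98784 + 43904*sqrt(2)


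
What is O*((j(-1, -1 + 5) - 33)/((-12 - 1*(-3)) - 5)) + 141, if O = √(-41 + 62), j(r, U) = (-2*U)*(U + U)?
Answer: 141 + 97*√21/14 ≈ 172.75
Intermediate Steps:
j(r, U) = -4*U² (j(r, U) = (-2*U)*(2*U) = -4*U²)
O = √21 ≈ 4.5826
O*((j(-1, -1 + 5) - 33)/((-12 - 1*(-3)) - 5)) + 141 = √21*((-4*(-1 + 5)² - 33)/((-12 - 1*(-3)) - 5)) + 141 = √21*((-4*4² - 33)/((-12 + 3) - 5)) + 141 = √21*((-4*16 - 33)/(-9 - 5)) + 141 = √21*((-64 - 33)/(-14)) + 141 = √21*(-97*(-1/14)) + 141 = √21*(97/14) + 141 = 97*√21/14 + 141 = 141 + 97*√21/14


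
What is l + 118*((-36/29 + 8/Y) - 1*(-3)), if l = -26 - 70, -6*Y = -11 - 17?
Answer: 63702/203 ≈ 313.80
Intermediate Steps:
Y = 14/3 (Y = -(-11 - 17)/6 = -⅙*(-28) = 14/3 ≈ 4.6667)
l = -96
l + 118*((-36/29 + 8/Y) - 1*(-3)) = -96 + 118*((-36/29 + 8/(14/3)) - 1*(-3)) = -96 + 118*((-36*1/29 + 8*(3/14)) + 3) = -96 + 118*((-36/29 + 12/7) + 3) = -96 + 118*(96/203 + 3) = -96 + 118*(705/203) = -96 + 83190/203 = 63702/203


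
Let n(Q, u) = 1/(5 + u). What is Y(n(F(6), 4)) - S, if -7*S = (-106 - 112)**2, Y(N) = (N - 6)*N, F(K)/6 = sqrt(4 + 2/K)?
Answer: 3849073/567 ≈ 6788.5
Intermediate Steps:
F(K) = 6*sqrt(4 + 2/K)
Y(N) = N*(-6 + N) (Y(N) = (-6 + N)*N = N*(-6 + N))
S = -47524/7 (S = -(-106 - 112)**2/7 = -1/7*(-218)**2 = -1/7*47524 = -47524/7 ≈ -6789.1)
Y(n(F(6), 4)) - S = (-6 + 1/(5 + 4))/(5 + 4) - 1*(-47524/7) = (-6 + 1/9)/9 + 47524/7 = (1/9)*(-53/9) + 47524/7 = -53/81 + 47524/7 = 3849073/567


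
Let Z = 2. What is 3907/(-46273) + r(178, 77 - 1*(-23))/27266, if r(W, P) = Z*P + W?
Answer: -44518534/630839809 ≈ -0.070570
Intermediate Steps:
r(W, P) = W + 2*P (r(W, P) = 2*P + W = W + 2*P)
3907/(-46273) + r(178, 77 - 1*(-23))/27266 = 3907/(-46273) + (178 + 2*(77 - 1*(-23)))/27266 = 3907*(-1/46273) + (178 + 2*(77 + 23))*(1/27266) = -3907/46273 + (178 + 2*100)*(1/27266) = -3907/46273 + (178 + 200)*(1/27266) = -3907/46273 + 378*(1/27266) = -3907/46273 + 189/13633 = -44518534/630839809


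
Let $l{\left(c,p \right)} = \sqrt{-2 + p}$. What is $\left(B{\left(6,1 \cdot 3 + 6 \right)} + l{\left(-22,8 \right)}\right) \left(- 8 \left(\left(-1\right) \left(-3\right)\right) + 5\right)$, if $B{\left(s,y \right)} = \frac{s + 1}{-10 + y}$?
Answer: $133 - 19 \sqrt{6} \approx 86.46$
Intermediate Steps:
$B{\left(s,y \right)} = \frac{1 + s}{-10 + y}$
$\left(B{\left(6,1 \cdot 3 + 6 \right)} + l{\left(-22,8 \right)}\right) \left(- 8 \left(\left(-1\right) \left(-3\right)\right) + 5\right) = \left(\frac{1 + 6}{-10 + \left(1 \cdot 3 + 6\right)} + \sqrt{-2 + 8}\right) \left(- 8 \left(\left(-1\right) \left(-3\right)\right) + 5\right) = \left(\frac{1}{-10 + \left(3 + 6\right)} 7 + \sqrt{6}\right) \left(\left(-8\right) 3 + 5\right) = \left(\frac{1}{-10 + 9} \cdot 7 + \sqrt{6}\right) \left(-24 + 5\right) = \left(\frac{1}{-1} \cdot 7 + \sqrt{6}\right) \left(-19\right) = \left(\left(-1\right) 7 + \sqrt{6}\right) \left(-19\right) = \left(-7 + \sqrt{6}\right) \left(-19\right) = 133 - 19 \sqrt{6}$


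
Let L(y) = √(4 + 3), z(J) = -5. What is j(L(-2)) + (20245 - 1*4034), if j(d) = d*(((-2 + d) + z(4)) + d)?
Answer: 16225 - 7*√7 ≈ 16206.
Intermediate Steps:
L(y) = √7
j(d) = d*(-7 + 2*d) (j(d) = d*(((-2 + d) - 5) + d) = d*((-7 + d) + d) = d*(-7 + 2*d))
j(L(-2)) + (20245 - 1*4034) = √7*(-7 + 2*√7) + (20245 - 1*4034) = √7*(-7 + 2*√7) + (20245 - 4034) = √7*(-7 + 2*√7) + 16211 = 16211 + √7*(-7 + 2*√7)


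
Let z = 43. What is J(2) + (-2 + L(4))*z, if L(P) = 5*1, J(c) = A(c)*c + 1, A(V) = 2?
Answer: 134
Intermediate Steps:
J(c) = 1 + 2*c (J(c) = 2*c + 1 = 1 + 2*c)
L(P) = 5
J(2) + (-2 + L(4))*z = (1 + 2*2) + (-2 + 5)*43 = (1 + 4) + 3*43 = 5 + 129 = 134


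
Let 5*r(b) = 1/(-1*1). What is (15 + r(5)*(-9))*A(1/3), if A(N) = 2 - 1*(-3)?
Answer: 84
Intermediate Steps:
r(b) = -⅕ (r(b) = 1/(5*((-1*1))) = (⅕)/(-1) = (⅕)*(-1) = -⅕)
A(N) = 5 (A(N) = 2 + 3 = 5)
(15 + r(5)*(-9))*A(1/3) = (15 - ⅕*(-9))*5 = (15 + 9/5)*5 = (84/5)*5 = 84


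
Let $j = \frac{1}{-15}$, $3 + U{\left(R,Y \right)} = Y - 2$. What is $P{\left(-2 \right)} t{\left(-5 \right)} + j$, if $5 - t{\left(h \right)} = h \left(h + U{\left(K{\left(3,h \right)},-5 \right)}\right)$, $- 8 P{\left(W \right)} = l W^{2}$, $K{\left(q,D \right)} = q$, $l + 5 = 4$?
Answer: $- \frac{526}{15} \approx -35.067$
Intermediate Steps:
$l = -1$ ($l = -5 + 4 = -1$)
$U{\left(R,Y \right)} = -5 + Y$ ($U{\left(R,Y \right)} = -3 + \left(Y - 2\right) = -3 + \left(-2 + Y\right) = -5 + Y$)
$P{\left(W \right)} = \frac{W^{2}}{8}$ ($P{\left(W \right)} = - \frac{\left(-1\right) W^{2}}{8} = \frac{W^{2}}{8}$)
$j = - \frac{1}{15} \approx -0.066667$
$t{\left(h \right)} = 5 - h \left(-10 + h\right)$ ($t{\left(h \right)} = 5 - h \left(h - 10\right) = 5 - h \left(-10 + h\right)$)
$P{\left(-2 \right)} t{\left(-5 \right)} + j = \frac{\left(-2\right)^{2}}{8} \left(5 - \left(-5\right)^{2} + 10 \left(-5\right)\right) - \frac{1}{15} = \frac{1}{8} \cdot 4 \left(5 - 25 - 50\right) - \frac{1}{15} = \frac{5 - 25 - 50}{2} - \frac{1}{15} = \frac{1}{2} \left(-70\right) - \frac{1}{15} = -35 - \frac{1}{15} = - \frac{526}{15}$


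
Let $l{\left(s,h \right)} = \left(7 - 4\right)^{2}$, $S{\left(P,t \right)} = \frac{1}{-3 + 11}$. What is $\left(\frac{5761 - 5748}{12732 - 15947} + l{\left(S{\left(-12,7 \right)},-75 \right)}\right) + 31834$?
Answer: $\frac{102375232}{3215} \approx 31843.0$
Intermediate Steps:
$S{\left(P,t \right)} = \frac{1}{8}$
$l{\left(s,h \right)} = 9$ ($l{\left(s,h \right)} = 3^{2} = 9$)
$\left(\frac{5761 - 5748}{12732 - 15947} + l{\left(S{\left(-12,7 \right)},-75 \right)}\right) + 31834 = \left(\frac{5761 - 5748}{12732 - 15947} + 9\right) + 31834 = \left(\frac{13}{-3215} + 9\right) + 31834 = \left(13 \left(- \frac{1}{3215}\right) + 9\right) + 31834 = \left(- \frac{13}{3215} + 9\right) + 31834 = \frac{28922}{3215} + 31834 = \frac{102375232}{3215}$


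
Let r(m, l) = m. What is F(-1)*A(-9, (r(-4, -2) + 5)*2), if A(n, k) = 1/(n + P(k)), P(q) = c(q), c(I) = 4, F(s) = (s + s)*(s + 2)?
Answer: ⅖ ≈ 0.40000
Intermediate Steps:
F(s) = 2*s*(2 + s) (F(s) = (2*s)*(2 + s) = 2*s*(2 + s))
P(q) = 4
A(n, k) = 1/(4 + n) (A(n, k) = 1/(n + 4) = 1/(4 + n))
F(-1)*A(-9, (r(-4, -2) + 5)*2) = (2*(-1)*(2 - 1))/(4 - 9) = (2*(-1)*1)/(-5) = -2*(-⅕) = ⅖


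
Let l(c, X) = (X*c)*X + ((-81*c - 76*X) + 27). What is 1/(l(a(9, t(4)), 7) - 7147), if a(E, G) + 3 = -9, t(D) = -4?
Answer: -1/7268 ≈ -0.00013759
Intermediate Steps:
a(E, G) = -12 (a(E, G) = -3 - 9 = -12)
l(c, X) = 27 - 81*c - 76*X + c*X**2 (l(c, X) = c*X**2 + (27 - 81*c - 76*X) = 27 - 81*c - 76*X + c*X**2)
1/(l(a(9, t(4)), 7) - 7147) = 1/((27 - 81*(-12) - 76*7 - 12*7**2) - 7147) = 1/((27 + 972 - 532 - 12*49) - 7147) = 1/((27 + 972 - 532 - 588) - 7147) = 1/(-121 - 7147) = 1/(-7268) = -1/7268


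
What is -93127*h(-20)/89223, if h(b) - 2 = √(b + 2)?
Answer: -186254/89223 - 93127*I*√2/29741 ≈ -2.0875 - 4.4283*I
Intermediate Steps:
h(b) = 2 + √(2 + b) (h(b) = 2 + √(b + 2) = 2 + √(2 + b))
-93127*h(-20)/89223 = -(186254/89223 + 93127*√(2 - 20)/89223) = -(186254/89223 + 93127*I*√2/29741) = -93127*(2/89223 + I*√2/29741) = -186254/89223 - 93127*I*√2/29741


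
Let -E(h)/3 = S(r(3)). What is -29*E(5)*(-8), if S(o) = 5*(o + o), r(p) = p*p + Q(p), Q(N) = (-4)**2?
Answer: -174000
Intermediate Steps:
Q(N) = 16
r(p) = 16 + p**2 (r(p) = p*p + 16 = p**2 + 16 = 16 + p**2)
S(o) = 10*o (S(o) = 5*(2*o) = 10*o)
E(h) = -750 (E(h) = -30*(16 + 3**2) = -30*(16 + 9) = -30*25 = -3*250 = -750)
-29*E(5)*(-8) = -29*(-750)*(-8) = 21750*(-8) = -174000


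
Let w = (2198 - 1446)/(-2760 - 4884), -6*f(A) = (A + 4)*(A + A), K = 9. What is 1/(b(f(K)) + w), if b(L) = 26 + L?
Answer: -1911/25031 ≈ -0.076345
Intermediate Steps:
f(A) = -A*(4 + A)/3 (f(A) = -(A + 4)*(A + A)/6 = -(4 + A)*2*A/6 = -A*(4 + A)/3)
w = -188/1911 (w = 752/(-7644) = 752*(-1/7644) = -188/1911 ≈ -0.098378)
1/(b(f(K)) + w) = 1/((26 - 1/3*9*(4 + 9)) - 188/1911) = 1/((26 - 1/3*9*13) - 188/1911) = 1/((26 - 39) - 188/1911) = 1/(-13 - 188/1911) = 1/(-25031/1911) = -1911/25031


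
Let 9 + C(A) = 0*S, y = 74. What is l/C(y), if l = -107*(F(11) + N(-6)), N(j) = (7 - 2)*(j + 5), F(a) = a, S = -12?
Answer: 214/3 ≈ 71.333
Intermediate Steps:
C(A) = -9 (C(A) = -9 + 0*(-12) = -9 + 0 = -9)
N(j) = 25 + 5*j (N(j) = 5*(5 + j) = 25 + 5*j)
l = -642 (l = -107*(11 + (25 + 5*(-6))) = -107*(11 + (25 - 30)) = -107*(11 - 5) = -107*6 = -642)
l/C(y) = -642/(-9) = -642*(-1/9) = 214/3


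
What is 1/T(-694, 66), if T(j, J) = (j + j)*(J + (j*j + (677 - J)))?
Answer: -1/669450444 ≈ -1.4938e-9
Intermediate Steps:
T(j, J) = 2*j*(677 + j²) (T(j, J) = (2*j)*(J + (j² + (677 - J))) = (2*j)*(J + (677 + j² - J)) = (2*j)*(677 + j²) = 2*j*(677 + j²))
1/T(-694, 66) = 1/(2*(-694)*(677 + (-694)²)) = 1/(2*(-694)*(677 + 481636)) = 1/(2*(-694)*482313) = 1/(-669450444) = -1/669450444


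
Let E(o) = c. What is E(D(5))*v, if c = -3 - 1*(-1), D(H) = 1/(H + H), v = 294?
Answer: -588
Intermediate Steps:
D(H) = 1/(2*H)
c = -2 (c = -3 + 1 = -2)
E(o) = -2
E(D(5))*v = -2*294 = -588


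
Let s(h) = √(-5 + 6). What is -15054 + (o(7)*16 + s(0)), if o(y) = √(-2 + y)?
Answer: -15053 + 16*√5 ≈ -15017.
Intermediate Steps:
s(h) = 1 (s(h) = √1 = 1)
-15054 + (o(7)*16 + s(0)) = -15054 + (√(-2 + 7)*16 + 1) = -15054 + (√5*16 + 1) = -15054 + (16*√5 + 1) = -15054 + (1 + 16*√5) = -15053 + 16*√5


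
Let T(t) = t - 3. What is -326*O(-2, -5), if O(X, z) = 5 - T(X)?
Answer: -3260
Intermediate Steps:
T(t) = -3 + t
O(X, z) = 8 - X (O(X, z) = 5 - (-3 + X) = 5 + (3 - X) = 8 - X)
-326*O(-2, -5) = -326*(8 - 1*(-2)) = -326*(8 + 2) = -326*10 = -3260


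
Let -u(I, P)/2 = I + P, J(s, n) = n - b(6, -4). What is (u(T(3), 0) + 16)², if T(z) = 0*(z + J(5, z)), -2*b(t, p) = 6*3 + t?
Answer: 256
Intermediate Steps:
b(t, p) = -9 - t/2 (b(t, p) = -(6*3 + t)/2 = -(18 + t)/2 = -9 - t/2)
J(s, n) = 12 + n (J(s, n) = n - (-9 - ½*6) = n - (-9 - 3) = n - 1*(-12) = n + 12 = 12 + n)
T(z) = 0 (T(z) = 0*(z + (12 + z)) = 0*(12 + 2*z) = 0)
u(I, P) = -2*I - 2*P (u(I, P) = -2*(I + P) = -2*I - 2*P)
(u(T(3), 0) + 16)² = ((-2*0 - 2*0) + 16)² = ((0 + 0) + 16)² = (0 + 16)² = 16² = 256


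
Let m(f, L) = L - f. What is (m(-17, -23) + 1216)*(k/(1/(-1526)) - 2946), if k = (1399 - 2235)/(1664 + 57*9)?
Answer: -888089180/311 ≈ -2.8556e+6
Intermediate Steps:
k = -836/2177 (k = -836/(1664 + 513) = -836/2177 ≈ -0.38401)
(m(-17, -23) + 1216)*(k/(1/(-1526)) - 2946) = ((-23 - 1*(-17)) + 1216)*(-836/(2177*(1/(-1526))) - 2946) = ((-23 + 17) + 1216)*(-836/(2177*(-1/1526)) - 2946) = (-6 + 1216)*(-836/2177*(-1526) - 2946) = 1210*(182248/311 - 2946) = 1210*(-733958/311) = -888089180/311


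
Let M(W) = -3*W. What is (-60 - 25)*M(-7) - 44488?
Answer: -46273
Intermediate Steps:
(-60 - 25)*M(-7) - 44488 = (-60 - 25)*(-3*(-7)) - 44488 = -85*21 - 44488 = -1785 - 44488 = -46273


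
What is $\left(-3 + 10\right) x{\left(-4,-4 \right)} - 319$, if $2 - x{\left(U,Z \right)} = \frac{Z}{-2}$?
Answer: $-319$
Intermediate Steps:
$x{\left(U,Z \right)} = 2 + \frac{Z}{2}$ ($x{\left(U,Z \right)} = 2 - \frac{Z}{-2} = 2 - Z \left(- \frac{1}{2}\right) = 2 - - \frac{Z}{2} = 2 + \frac{Z}{2}$)
$\left(-3 + 10\right) x{\left(-4,-4 \right)} - 319 = \left(-3 + 10\right) \left(2 + \frac{1}{2} \left(-4\right)\right) - 319 = 7 \left(2 - 2\right) - 319 = 7 \cdot 0 - 319 = 0 - 319 = -319$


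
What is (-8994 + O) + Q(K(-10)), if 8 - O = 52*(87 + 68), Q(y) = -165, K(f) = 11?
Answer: -17211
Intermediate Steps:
O = -8052 (O = 8 - 52*(87 + 68) = 8 - 52*155 = 8 - 1*8060 = 8 - 8060 = -8052)
(-8994 + O) + Q(K(-10)) = (-8994 - 8052) - 165 = -17046 - 165 = -17211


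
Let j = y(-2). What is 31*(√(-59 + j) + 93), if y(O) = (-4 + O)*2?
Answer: 2883 + 31*I*√71 ≈ 2883.0 + 261.21*I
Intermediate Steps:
y(O) = -8 + 2*O
j = -12 (j = -8 + 2*(-2) = -8 - 4 = -12)
31*(√(-59 + j) + 93) = 31*(√(-59 - 12) + 93) = 31*(√(-71) + 93) = 31*(I*√71 + 93) = 31*(93 + I*√71) = 2883 + 31*I*√71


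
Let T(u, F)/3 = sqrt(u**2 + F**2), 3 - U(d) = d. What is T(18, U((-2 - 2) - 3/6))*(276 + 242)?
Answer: 30303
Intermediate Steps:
U(d) = 3 - d
T(u, F) = 3*sqrt(F**2 + u**2) (T(u, F) = 3*sqrt(u**2 + F**2) = 3*sqrt(F**2 + u**2))
T(18, U((-2 - 2) - 3/6))*(276 + 242) = (3*sqrt((3 - ((-2 - 2) - 3/6))**2 + 18**2))*(276 + 242) = (3*sqrt((3 - (-4 - 3*1/6))**2 + 324))*518 = (3*sqrt((3 - (-4 - 1/2))**2 + 324))*518 = (3*sqrt((3 - 1*(-9/2))**2 + 324))*518 = (3*sqrt((3 + 9/2)**2 + 324))*518 = (3*sqrt((15/2)**2 + 324))*518 = (3*sqrt(225/4 + 324))*518 = (3*sqrt(1521/4))*518 = (3*(39/2))*518 = (117/2)*518 = 30303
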